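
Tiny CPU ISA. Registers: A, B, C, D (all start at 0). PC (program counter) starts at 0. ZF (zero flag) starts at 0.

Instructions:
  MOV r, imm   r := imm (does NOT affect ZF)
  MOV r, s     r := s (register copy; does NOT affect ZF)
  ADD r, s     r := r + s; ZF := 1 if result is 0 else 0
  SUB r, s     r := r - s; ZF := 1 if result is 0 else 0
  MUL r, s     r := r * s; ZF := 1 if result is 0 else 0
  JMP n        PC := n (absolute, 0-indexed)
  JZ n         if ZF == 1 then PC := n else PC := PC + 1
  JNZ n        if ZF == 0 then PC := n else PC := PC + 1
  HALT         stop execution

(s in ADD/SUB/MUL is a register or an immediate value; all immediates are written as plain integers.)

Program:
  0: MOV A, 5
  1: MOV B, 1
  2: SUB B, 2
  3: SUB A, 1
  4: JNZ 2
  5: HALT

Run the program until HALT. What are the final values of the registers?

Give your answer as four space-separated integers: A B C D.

Step 1: PC=0 exec 'MOV A, 5'. After: A=5 B=0 C=0 D=0 ZF=0 PC=1
Step 2: PC=1 exec 'MOV B, 1'. After: A=5 B=1 C=0 D=0 ZF=0 PC=2
Step 3: PC=2 exec 'SUB B, 2'. After: A=5 B=-1 C=0 D=0 ZF=0 PC=3
Step 4: PC=3 exec 'SUB A, 1'. After: A=4 B=-1 C=0 D=0 ZF=0 PC=4
Step 5: PC=4 exec 'JNZ 2'. After: A=4 B=-1 C=0 D=0 ZF=0 PC=2
Step 6: PC=2 exec 'SUB B, 2'. After: A=4 B=-3 C=0 D=0 ZF=0 PC=3
Step 7: PC=3 exec 'SUB A, 1'. After: A=3 B=-3 C=0 D=0 ZF=0 PC=4
Step 8: PC=4 exec 'JNZ 2'. After: A=3 B=-3 C=0 D=0 ZF=0 PC=2
Step 9: PC=2 exec 'SUB B, 2'. After: A=3 B=-5 C=0 D=0 ZF=0 PC=3
Step 10: PC=3 exec 'SUB A, 1'. After: A=2 B=-5 C=0 D=0 ZF=0 PC=4
Step 11: PC=4 exec 'JNZ 2'. After: A=2 B=-5 C=0 D=0 ZF=0 PC=2
Step 12: PC=2 exec 'SUB B, 2'. After: A=2 B=-7 C=0 D=0 ZF=0 PC=3
Step 13: PC=3 exec 'SUB A, 1'. After: A=1 B=-7 C=0 D=0 ZF=0 PC=4
Step 14: PC=4 exec 'JNZ 2'. After: A=1 B=-7 C=0 D=0 ZF=0 PC=2
Step 15: PC=2 exec 'SUB B, 2'. After: A=1 B=-9 C=0 D=0 ZF=0 PC=3
Step 16: PC=3 exec 'SUB A, 1'. After: A=0 B=-9 C=0 D=0 ZF=1 PC=4
Step 17: PC=4 exec 'JNZ 2'. After: A=0 B=-9 C=0 D=0 ZF=1 PC=5
Step 18: PC=5 exec 'HALT'. After: A=0 B=-9 C=0 D=0 ZF=1 PC=5 HALTED

Answer: 0 -9 0 0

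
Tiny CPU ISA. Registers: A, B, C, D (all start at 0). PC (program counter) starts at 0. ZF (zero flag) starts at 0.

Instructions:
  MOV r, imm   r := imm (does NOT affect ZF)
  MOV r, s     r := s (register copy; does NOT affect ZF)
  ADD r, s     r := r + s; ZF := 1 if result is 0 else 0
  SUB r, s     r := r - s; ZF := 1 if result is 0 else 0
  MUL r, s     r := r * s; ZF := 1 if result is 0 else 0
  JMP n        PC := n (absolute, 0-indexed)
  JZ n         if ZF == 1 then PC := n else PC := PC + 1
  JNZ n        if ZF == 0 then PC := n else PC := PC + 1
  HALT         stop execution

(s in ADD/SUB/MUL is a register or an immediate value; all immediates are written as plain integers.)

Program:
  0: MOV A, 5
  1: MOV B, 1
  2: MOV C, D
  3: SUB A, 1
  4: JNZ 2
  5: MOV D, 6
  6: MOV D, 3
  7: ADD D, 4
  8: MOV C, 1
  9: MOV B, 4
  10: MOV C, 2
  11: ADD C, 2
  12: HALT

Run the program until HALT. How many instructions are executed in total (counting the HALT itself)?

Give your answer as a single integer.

Answer: 25

Derivation:
Step 1: PC=0 exec 'MOV A, 5'. After: A=5 B=0 C=0 D=0 ZF=0 PC=1
Step 2: PC=1 exec 'MOV B, 1'. After: A=5 B=1 C=0 D=0 ZF=0 PC=2
Step 3: PC=2 exec 'MOV C, D'. After: A=5 B=1 C=0 D=0 ZF=0 PC=3
Step 4: PC=3 exec 'SUB A, 1'. After: A=4 B=1 C=0 D=0 ZF=0 PC=4
Step 5: PC=4 exec 'JNZ 2'. After: A=4 B=1 C=0 D=0 ZF=0 PC=2
Step 6: PC=2 exec 'MOV C, D'. After: A=4 B=1 C=0 D=0 ZF=0 PC=3
Step 7: PC=3 exec 'SUB A, 1'. After: A=3 B=1 C=0 D=0 ZF=0 PC=4
Step 8: PC=4 exec 'JNZ 2'. After: A=3 B=1 C=0 D=0 ZF=0 PC=2
Step 9: PC=2 exec 'MOV C, D'. After: A=3 B=1 C=0 D=0 ZF=0 PC=3
Step 10: PC=3 exec 'SUB A, 1'. After: A=2 B=1 C=0 D=0 ZF=0 PC=4
Step 11: PC=4 exec 'JNZ 2'. After: A=2 B=1 C=0 D=0 ZF=0 PC=2
Step 12: PC=2 exec 'MOV C, D'. After: A=2 B=1 C=0 D=0 ZF=0 PC=3
Step 13: PC=3 exec 'SUB A, 1'. After: A=1 B=1 C=0 D=0 ZF=0 PC=4
Step 14: PC=4 exec 'JNZ 2'. After: A=1 B=1 C=0 D=0 ZF=0 PC=2
Step 15: PC=2 exec 'MOV C, D'. After: A=1 B=1 C=0 D=0 ZF=0 PC=3
Step 16: PC=3 exec 'SUB A, 1'. After: A=0 B=1 C=0 D=0 ZF=1 PC=4
Step 17: PC=4 exec 'JNZ 2'. After: A=0 B=1 C=0 D=0 ZF=1 PC=5
Step 18: PC=5 exec 'MOV D, 6'. After: A=0 B=1 C=0 D=6 ZF=1 PC=6
Step 19: PC=6 exec 'MOV D, 3'. After: A=0 B=1 C=0 D=3 ZF=1 PC=7
Step 20: PC=7 exec 'ADD D, 4'. After: A=0 B=1 C=0 D=7 ZF=0 PC=8
Step 21: PC=8 exec 'MOV C, 1'. After: A=0 B=1 C=1 D=7 ZF=0 PC=9
Step 22: PC=9 exec 'MOV B, 4'. After: A=0 B=4 C=1 D=7 ZF=0 PC=10
Step 23: PC=10 exec 'MOV C, 2'. After: A=0 B=4 C=2 D=7 ZF=0 PC=11
Step 24: PC=11 exec 'ADD C, 2'. After: A=0 B=4 C=4 D=7 ZF=0 PC=12
Step 25: PC=12 exec 'HALT'. After: A=0 B=4 C=4 D=7 ZF=0 PC=12 HALTED
Total instructions executed: 25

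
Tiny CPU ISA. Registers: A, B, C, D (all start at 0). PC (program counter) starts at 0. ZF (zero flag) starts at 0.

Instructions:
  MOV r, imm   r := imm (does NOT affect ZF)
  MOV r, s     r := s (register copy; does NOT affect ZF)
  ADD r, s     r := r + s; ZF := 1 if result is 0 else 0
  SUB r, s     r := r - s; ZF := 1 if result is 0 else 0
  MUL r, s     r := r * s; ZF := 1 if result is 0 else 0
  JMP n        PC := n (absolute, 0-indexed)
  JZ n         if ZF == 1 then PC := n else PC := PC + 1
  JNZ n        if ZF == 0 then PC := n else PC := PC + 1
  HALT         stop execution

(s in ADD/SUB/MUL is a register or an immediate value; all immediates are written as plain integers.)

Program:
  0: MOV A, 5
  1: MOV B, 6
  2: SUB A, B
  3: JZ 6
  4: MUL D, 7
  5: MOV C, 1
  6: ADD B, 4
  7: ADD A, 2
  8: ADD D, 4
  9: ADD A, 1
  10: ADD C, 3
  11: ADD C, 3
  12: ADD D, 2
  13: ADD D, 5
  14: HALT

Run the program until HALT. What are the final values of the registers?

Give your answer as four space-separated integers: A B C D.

Answer: 2 10 7 11

Derivation:
Step 1: PC=0 exec 'MOV A, 5'. After: A=5 B=0 C=0 D=0 ZF=0 PC=1
Step 2: PC=1 exec 'MOV B, 6'. After: A=5 B=6 C=0 D=0 ZF=0 PC=2
Step 3: PC=2 exec 'SUB A, B'. After: A=-1 B=6 C=0 D=0 ZF=0 PC=3
Step 4: PC=3 exec 'JZ 6'. After: A=-1 B=6 C=0 D=0 ZF=0 PC=4
Step 5: PC=4 exec 'MUL D, 7'. After: A=-1 B=6 C=0 D=0 ZF=1 PC=5
Step 6: PC=5 exec 'MOV C, 1'. After: A=-1 B=6 C=1 D=0 ZF=1 PC=6
Step 7: PC=6 exec 'ADD B, 4'. After: A=-1 B=10 C=1 D=0 ZF=0 PC=7
Step 8: PC=7 exec 'ADD A, 2'. After: A=1 B=10 C=1 D=0 ZF=0 PC=8
Step 9: PC=8 exec 'ADD D, 4'. After: A=1 B=10 C=1 D=4 ZF=0 PC=9
Step 10: PC=9 exec 'ADD A, 1'. After: A=2 B=10 C=1 D=4 ZF=0 PC=10
Step 11: PC=10 exec 'ADD C, 3'. After: A=2 B=10 C=4 D=4 ZF=0 PC=11
Step 12: PC=11 exec 'ADD C, 3'. After: A=2 B=10 C=7 D=4 ZF=0 PC=12
Step 13: PC=12 exec 'ADD D, 2'. After: A=2 B=10 C=7 D=6 ZF=0 PC=13
Step 14: PC=13 exec 'ADD D, 5'. After: A=2 B=10 C=7 D=11 ZF=0 PC=14
Step 15: PC=14 exec 'HALT'. After: A=2 B=10 C=7 D=11 ZF=0 PC=14 HALTED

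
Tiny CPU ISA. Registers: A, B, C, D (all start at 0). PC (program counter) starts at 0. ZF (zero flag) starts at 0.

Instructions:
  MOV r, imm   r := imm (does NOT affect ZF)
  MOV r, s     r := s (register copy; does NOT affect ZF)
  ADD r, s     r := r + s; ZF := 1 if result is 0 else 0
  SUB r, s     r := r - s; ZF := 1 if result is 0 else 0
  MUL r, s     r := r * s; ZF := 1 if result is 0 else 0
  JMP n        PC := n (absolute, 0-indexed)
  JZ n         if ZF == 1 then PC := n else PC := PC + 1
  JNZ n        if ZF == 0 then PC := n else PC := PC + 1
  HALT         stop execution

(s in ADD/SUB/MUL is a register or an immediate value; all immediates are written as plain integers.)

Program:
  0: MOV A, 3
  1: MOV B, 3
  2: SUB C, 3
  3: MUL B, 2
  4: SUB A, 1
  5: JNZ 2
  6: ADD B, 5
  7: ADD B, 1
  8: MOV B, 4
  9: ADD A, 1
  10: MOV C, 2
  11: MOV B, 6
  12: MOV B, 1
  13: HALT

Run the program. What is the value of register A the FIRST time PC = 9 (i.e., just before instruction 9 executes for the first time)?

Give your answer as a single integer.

Step 1: PC=0 exec 'MOV A, 3'. After: A=3 B=0 C=0 D=0 ZF=0 PC=1
Step 2: PC=1 exec 'MOV B, 3'. After: A=3 B=3 C=0 D=0 ZF=0 PC=2
Step 3: PC=2 exec 'SUB C, 3'. After: A=3 B=3 C=-3 D=0 ZF=0 PC=3
Step 4: PC=3 exec 'MUL B, 2'. After: A=3 B=6 C=-3 D=0 ZF=0 PC=4
Step 5: PC=4 exec 'SUB A, 1'. After: A=2 B=6 C=-3 D=0 ZF=0 PC=5
Step 6: PC=5 exec 'JNZ 2'. After: A=2 B=6 C=-3 D=0 ZF=0 PC=2
Step 7: PC=2 exec 'SUB C, 3'. After: A=2 B=6 C=-6 D=0 ZF=0 PC=3
Step 8: PC=3 exec 'MUL B, 2'. After: A=2 B=12 C=-6 D=0 ZF=0 PC=4
Step 9: PC=4 exec 'SUB A, 1'. After: A=1 B=12 C=-6 D=0 ZF=0 PC=5
Step 10: PC=5 exec 'JNZ 2'. After: A=1 B=12 C=-6 D=0 ZF=0 PC=2
Step 11: PC=2 exec 'SUB C, 3'. After: A=1 B=12 C=-9 D=0 ZF=0 PC=3
Step 12: PC=3 exec 'MUL B, 2'. After: A=1 B=24 C=-9 D=0 ZF=0 PC=4
Step 13: PC=4 exec 'SUB A, 1'. After: A=0 B=24 C=-9 D=0 ZF=1 PC=5
Step 14: PC=5 exec 'JNZ 2'. After: A=0 B=24 C=-9 D=0 ZF=1 PC=6
Step 15: PC=6 exec 'ADD B, 5'. After: A=0 B=29 C=-9 D=0 ZF=0 PC=7
Step 16: PC=7 exec 'ADD B, 1'. After: A=0 B=30 C=-9 D=0 ZF=0 PC=8
Step 17: PC=8 exec 'MOV B, 4'. After: A=0 B=4 C=-9 D=0 ZF=0 PC=9
First time PC=9: A=0

0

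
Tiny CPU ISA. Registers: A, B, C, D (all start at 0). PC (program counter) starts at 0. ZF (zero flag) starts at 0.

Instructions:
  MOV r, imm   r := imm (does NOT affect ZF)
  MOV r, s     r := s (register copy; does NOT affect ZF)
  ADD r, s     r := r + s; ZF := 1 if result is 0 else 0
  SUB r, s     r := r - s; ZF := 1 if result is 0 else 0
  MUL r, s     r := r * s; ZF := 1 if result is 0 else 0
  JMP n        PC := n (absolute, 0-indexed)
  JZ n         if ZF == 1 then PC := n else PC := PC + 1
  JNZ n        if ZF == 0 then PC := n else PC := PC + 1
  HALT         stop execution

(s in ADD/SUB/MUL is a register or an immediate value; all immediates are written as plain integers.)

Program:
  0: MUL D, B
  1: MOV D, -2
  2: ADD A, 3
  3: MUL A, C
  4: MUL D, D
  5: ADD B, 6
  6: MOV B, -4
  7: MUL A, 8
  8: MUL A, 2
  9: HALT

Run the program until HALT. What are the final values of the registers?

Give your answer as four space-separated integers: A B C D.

Step 1: PC=0 exec 'MUL D, B'. After: A=0 B=0 C=0 D=0 ZF=1 PC=1
Step 2: PC=1 exec 'MOV D, -2'. After: A=0 B=0 C=0 D=-2 ZF=1 PC=2
Step 3: PC=2 exec 'ADD A, 3'. After: A=3 B=0 C=0 D=-2 ZF=0 PC=3
Step 4: PC=3 exec 'MUL A, C'. After: A=0 B=0 C=0 D=-2 ZF=1 PC=4
Step 5: PC=4 exec 'MUL D, D'. After: A=0 B=0 C=0 D=4 ZF=0 PC=5
Step 6: PC=5 exec 'ADD B, 6'. After: A=0 B=6 C=0 D=4 ZF=0 PC=6
Step 7: PC=6 exec 'MOV B, -4'. After: A=0 B=-4 C=0 D=4 ZF=0 PC=7
Step 8: PC=7 exec 'MUL A, 8'. After: A=0 B=-4 C=0 D=4 ZF=1 PC=8
Step 9: PC=8 exec 'MUL A, 2'. After: A=0 B=-4 C=0 D=4 ZF=1 PC=9
Step 10: PC=9 exec 'HALT'. After: A=0 B=-4 C=0 D=4 ZF=1 PC=9 HALTED

Answer: 0 -4 0 4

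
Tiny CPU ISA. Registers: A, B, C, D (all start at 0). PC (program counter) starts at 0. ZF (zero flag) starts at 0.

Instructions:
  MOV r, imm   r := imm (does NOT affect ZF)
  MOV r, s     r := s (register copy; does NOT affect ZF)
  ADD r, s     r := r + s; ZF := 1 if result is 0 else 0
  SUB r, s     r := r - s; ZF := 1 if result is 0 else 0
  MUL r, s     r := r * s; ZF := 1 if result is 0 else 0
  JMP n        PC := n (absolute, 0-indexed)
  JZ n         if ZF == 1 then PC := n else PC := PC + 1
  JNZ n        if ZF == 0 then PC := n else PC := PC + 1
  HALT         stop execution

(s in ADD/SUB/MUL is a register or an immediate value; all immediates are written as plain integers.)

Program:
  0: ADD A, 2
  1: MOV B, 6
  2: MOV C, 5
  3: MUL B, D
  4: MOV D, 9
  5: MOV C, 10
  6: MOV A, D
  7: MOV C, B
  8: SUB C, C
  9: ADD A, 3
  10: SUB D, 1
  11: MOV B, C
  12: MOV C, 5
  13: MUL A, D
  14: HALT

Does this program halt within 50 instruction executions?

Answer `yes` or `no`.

Answer: yes

Derivation:
Step 1: PC=0 exec 'ADD A, 2'. After: A=2 B=0 C=0 D=0 ZF=0 PC=1
Step 2: PC=1 exec 'MOV B, 6'. After: A=2 B=6 C=0 D=0 ZF=0 PC=2
Step 3: PC=2 exec 'MOV C, 5'. After: A=2 B=6 C=5 D=0 ZF=0 PC=3
Step 4: PC=3 exec 'MUL B, D'. After: A=2 B=0 C=5 D=0 ZF=1 PC=4
Step 5: PC=4 exec 'MOV D, 9'. After: A=2 B=0 C=5 D=9 ZF=1 PC=5
Step 6: PC=5 exec 'MOV C, 10'. After: A=2 B=0 C=10 D=9 ZF=1 PC=6
Step 7: PC=6 exec 'MOV A, D'. After: A=9 B=0 C=10 D=9 ZF=1 PC=7
Step 8: PC=7 exec 'MOV C, B'. After: A=9 B=0 C=0 D=9 ZF=1 PC=8
Step 9: PC=8 exec 'SUB C, C'. After: A=9 B=0 C=0 D=9 ZF=1 PC=9
Step 10: PC=9 exec 'ADD A, 3'. After: A=12 B=0 C=0 D=9 ZF=0 PC=10
Step 11: PC=10 exec 'SUB D, 1'. After: A=12 B=0 C=0 D=8 ZF=0 PC=11
Step 12: PC=11 exec 'MOV B, C'. After: A=12 B=0 C=0 D=8 ZF=0 PC=12
Step 13: PC=12 exec 'MOV C, 5'. After: A=12 B=0 C=5 D=8 ZF=0 PC=13
Step 14: PC=13 exec 'MUL A, D'. After: A=96 B=0 C=5 D=8 ZF=0 PC=14
Step 15: PC=14 exec 'HALT'. After: A=96 B=0 C=5 D=8 ZF=0 PC=14 HALTED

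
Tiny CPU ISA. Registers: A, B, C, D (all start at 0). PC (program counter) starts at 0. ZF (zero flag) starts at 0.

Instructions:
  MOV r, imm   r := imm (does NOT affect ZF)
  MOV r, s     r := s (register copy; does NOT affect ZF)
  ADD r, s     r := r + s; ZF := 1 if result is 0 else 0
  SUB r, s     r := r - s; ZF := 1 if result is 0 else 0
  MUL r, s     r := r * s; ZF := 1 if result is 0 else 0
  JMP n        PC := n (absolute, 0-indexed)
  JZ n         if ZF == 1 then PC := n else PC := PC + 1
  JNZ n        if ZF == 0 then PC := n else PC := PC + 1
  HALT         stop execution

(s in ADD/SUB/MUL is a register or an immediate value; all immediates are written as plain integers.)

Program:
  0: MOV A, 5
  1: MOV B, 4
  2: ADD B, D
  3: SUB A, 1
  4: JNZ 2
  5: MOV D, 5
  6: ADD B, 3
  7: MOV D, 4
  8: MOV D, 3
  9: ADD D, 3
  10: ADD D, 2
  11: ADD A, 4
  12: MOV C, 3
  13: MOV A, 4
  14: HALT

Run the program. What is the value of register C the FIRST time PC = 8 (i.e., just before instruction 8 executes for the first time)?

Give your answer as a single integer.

Step 1: PC=0 exec 'MOV A, 5'. After: A=5 B=0 C=0 D=0 ZF=0 PC=1
Step 2: PC=1 exec 'MOV B, 4'. After: A=5 B=4 C=0 D=0 ZF=0 PC=2
Step 3: PC=2 exec 'ADD B, D'. After: A=5 B=4 C=0 D=0 ZF=0 PC=3
Step 4: PC=3 exec 'SUB A, 1'. After: A=4 B=4 C=0 D=0 ZF=0 PC=4
Step 5: PC=4 exec 'JNZ 2'. After: A=4 B=4 C=0 D=0 ZF=0 PC=2
Step 6: PC=2 exec 'ADD B, D'. After: A=4 B=4 C=0 D=0 ZF=0 PC=3
Step 7: PC=3 exec 'SUB A, 1'. After: A=3 B=4 C=0 D=0 ZF=0 PC=4
Step 8: PC=4 exec 'JNZ 2'. After: A=3 B=4 C=0 D=0 ZF=0 PC=2
Step 9: PC=2 exec 'ADD B, D'. After: A=3 B=4 C=0 D=0 ZF=0 PC=3
Step 10: PC=3 exec 'SUB A, 1'. After: A=2 B=4 C=0 D=0 ZF=0 PC=4
Step 11: PC=4 exec 'JNZ 2'. After: A=2 B=4 C=0 D=0 ZF=0 PC=2
Step 12: PC=2 exec 'ADD B, D'. After: A=2 B=4 C=0 D=0 ZF=0 PC=3
Step 13: PC=3 exec 'SUB A, 1'. After: A=1 B=4 C=0 D=0 ZF=0 PC=4
Step 14: PC=4 exec 'JNZ 2'. After: A=1 B=4 C=0 D=0 ZF=0 PC=2
Step 15: PC=2 exec 'ADD B, D'. After: A=1 B=4 C=0 D=0 ZF=0 PC=3
Step 16: PC=3 exec 'SUB A, 1'. After: A=0 B=4 C=0 D=0 ZF=1 PC=4
Step 17: PC=4 exec 'JNZ 2'. After: A=0 B=4 C=0 D=0 ZF=1 PC=5
Step 18: PC=5 exec 'MOV D, 5'. After: A=0 B=4 C=0 D=5 ZF=1 PC=6
Step 19: PC=6 exec 'ADD B, 3'. After: A=0 B=7 C=0 D=5 ZF=0 PC=7
Step 20: PC=7 exec 'MOV D, 4'. After: A=0 B=7 C=0 D=4 ZF=0 PC=8
First time PC=8: C=0

0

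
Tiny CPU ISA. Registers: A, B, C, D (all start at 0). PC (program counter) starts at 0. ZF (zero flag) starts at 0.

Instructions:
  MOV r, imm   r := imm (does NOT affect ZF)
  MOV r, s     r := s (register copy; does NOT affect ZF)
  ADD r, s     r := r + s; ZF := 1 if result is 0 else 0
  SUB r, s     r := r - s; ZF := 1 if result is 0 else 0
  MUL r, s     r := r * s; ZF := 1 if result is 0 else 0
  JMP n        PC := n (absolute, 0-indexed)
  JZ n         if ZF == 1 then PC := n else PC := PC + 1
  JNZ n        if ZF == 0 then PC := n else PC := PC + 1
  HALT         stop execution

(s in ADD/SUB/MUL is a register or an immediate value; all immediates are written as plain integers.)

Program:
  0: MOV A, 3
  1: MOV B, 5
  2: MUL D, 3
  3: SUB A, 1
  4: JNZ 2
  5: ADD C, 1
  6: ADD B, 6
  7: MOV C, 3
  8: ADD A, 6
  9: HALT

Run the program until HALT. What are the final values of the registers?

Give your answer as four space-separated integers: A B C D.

Answer: 6 11 3 0

Derivation:
Step 1: PC=0 exec 'MOV A, 3'. After: A=3 B=0 C=0 D=0 ZF=0 PC=1
Step 2: PC=1 exec 'MOV B, 5'. After: A=3 B=5 C=0 D=0 ZF=0 PC=2
Step 3: PC=2 exec 'MUL D, 3'. After: A=3 B=5 C=0 D=0 ZF=1 PC=3
Step 4: PC=3 exec 'SUB A, 1'. After: A=2 B=5 C=0 D=0 ZF=0 PC=4
Step 5: PC=4 exec 'JNZ 2'. After: A=2 B=5 C=0 D=0 ZF=0 PC=2
Step 6: PC=2 exec 'MUL D, 3'. After: A=2 B=5 C=0 D=0 ZF=1 PC=3
Step 7: PC=3 exec 'SUB A, 1'. After: A=1 B=5 C=0 D=0 ZF=0 PC=4
Step 8: PC=4 exec 'JNZ 2'. After: A=1 B=5 C=0 D=0 ZF=0 PC=2
Step 9: PC=2 exec 'MUL D, 3'. After: A=1 B=5 C=0 D=0 ZF=1 PC=3
Step 10: PC=3 exec 'SUB A, 1'. After: A=0 B=5 C=0 D=0 ZF=1 PC=4
Step 11: PC=4 exec 'JNZ 2'. After: A=0 B=5 C=0 D=0 ZF=1 PC=5
Step 12: PC=5 exec 'ADD C, 1'. After: A=0 B=5 C=1 D=0 ZF=0 PC=6
Step 13: PC=6 exec 'ADD B, 6'. After: A=0 B=11 C=1 D=0 ZF=0 PC=7
Step 14: PC=7 exec 'MOV C, 3'. After: A=0 B=11 C=3 D=0 ZF=0 PC=8
Step 15: PC=8 exec 'ADD A, 6'. After: A=6 B=11 C=3 D=0 ZF=0 PC=9
Step 16: PC=9 exec 'HALT'. After: A=6 B=11 C=3 D=0 ZF=0 PC=9 HALTED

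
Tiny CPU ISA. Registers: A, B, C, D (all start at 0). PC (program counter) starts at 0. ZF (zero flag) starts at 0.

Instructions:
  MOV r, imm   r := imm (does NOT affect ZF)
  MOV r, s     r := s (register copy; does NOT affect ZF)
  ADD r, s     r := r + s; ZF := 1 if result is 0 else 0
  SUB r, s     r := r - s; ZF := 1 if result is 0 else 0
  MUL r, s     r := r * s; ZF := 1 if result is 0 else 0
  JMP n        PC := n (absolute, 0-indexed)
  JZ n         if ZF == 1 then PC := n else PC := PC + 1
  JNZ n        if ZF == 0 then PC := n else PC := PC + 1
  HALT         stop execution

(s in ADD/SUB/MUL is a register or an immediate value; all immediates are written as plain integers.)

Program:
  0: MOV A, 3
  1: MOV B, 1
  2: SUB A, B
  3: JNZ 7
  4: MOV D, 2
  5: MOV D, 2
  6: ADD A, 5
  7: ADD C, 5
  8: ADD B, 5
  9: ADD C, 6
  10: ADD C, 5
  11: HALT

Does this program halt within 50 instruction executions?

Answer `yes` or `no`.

Answer: yes

Derivation:
Step 1: PC=0 exec 'MOV A, 3'. After: A=3 B=0 C=0 D=0 ZF=0 PC=1
Step 2: PC=1 exec 'MOV B, 1'. After: A=3 B=1 C=0 D=0 ZF=0 PC=2
Step 3: PC=2 exec 'SUB A, B'. After: A=2 B=1 C=0 D=0 ZF=0 PC=3
Step 4: PC=3 exec 'JNZ 7'. After: A=2 B=1 C=0 D=0 ZF=0 PC=7
Step 5: PC=7 exec 'ADD C, 5'. After: A=2 B=1 C=5 D=0 ZF=0 PC=8
Step 6: PC=8 exec 'ADD B, 5'. After: A=2 B=6 C=5 D=0 ZF=0 PC=9
Step 7: PC=9 exec 'ADD C, 6'. After: A=2 B=6 C=11 D=0 ZF=0 PC=10
Step 8: PC=10 exec 'ADD C, 5'. After: A=2 B=6 C=16 D=0 ZF=0 PC=11
Step 9: PC=11 exec 'HALT'. After: A=2 B=6 C=16 D=0 ZF=0 PC=11 HALTED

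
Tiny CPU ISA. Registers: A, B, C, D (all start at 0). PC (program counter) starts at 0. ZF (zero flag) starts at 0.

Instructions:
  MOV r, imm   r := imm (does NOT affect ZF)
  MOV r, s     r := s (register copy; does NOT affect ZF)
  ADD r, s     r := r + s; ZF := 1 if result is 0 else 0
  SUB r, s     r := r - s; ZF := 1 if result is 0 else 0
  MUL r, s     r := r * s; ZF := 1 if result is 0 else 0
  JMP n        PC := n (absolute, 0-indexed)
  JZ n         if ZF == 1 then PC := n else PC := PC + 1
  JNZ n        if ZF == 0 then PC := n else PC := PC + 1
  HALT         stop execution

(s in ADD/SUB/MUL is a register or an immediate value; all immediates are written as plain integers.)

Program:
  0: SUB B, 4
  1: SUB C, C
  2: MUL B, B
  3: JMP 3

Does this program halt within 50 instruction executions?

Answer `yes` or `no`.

Step 1: PC=0 exec 'SUB B, 4'. After: A=0 B=-4 C=0 D=0 ZF=0 PC=1
Step 2: PC=1 exec 'SUB C, C'. After: A=0 B=-4 C=0 D=0 ZF=1 PC=2
Step 3: PC=2 exec 'MUL B, B'. After: A=0 B=16 C=0 D=0 ZF=0 PC=3
Step 4: PC=3 exec 'JMP 3'. After: A=0 B=16 C=0 D=0 ZF=0 PC=3
State after step 4 equals state after step 3: the program is in a cycle of length 1 and will never halt.

Answer: no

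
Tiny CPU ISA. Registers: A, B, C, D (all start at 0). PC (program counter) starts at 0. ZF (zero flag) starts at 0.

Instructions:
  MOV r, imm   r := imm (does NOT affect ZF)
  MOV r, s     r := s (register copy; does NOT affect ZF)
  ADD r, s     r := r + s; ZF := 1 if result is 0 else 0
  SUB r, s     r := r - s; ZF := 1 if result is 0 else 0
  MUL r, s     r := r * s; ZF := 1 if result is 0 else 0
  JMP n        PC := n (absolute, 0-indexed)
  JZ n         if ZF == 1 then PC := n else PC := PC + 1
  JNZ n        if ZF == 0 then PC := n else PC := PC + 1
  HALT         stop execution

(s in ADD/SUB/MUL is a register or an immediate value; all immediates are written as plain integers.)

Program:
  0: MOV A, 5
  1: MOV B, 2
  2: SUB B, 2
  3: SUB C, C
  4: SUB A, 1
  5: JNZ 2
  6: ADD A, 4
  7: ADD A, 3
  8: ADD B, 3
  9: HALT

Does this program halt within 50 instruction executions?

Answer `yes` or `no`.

Step 1: PC=0 exec 'MOV A, 5'. After: A=5 B=0 C=0 D=0 ZF=0 PC=1
Step 2: PC=1 exec 'MOV B, 2'. After: A=5 B=2 C=0 D=0 ZF=0 PC=2
Step 3: PC=2 exec 'SUB B, 2'. After: A=5 B=0 C=0 D=0 ZF=1 PC=3
Step 4: PC=3 exec 'SUB C, C'. After: A=5 B=0 C=0 D=0 ZF=1 PC=4
Step 5: PC=4 exec 'SUB A, 1'. After: A=4 B=0 C=0 D=0 ZF=0 PC=5
Step 6: PC=5 exec 'JNZ 2'. After: A=4 B=0 C=0 D=0 ZF=0 PC=2
Step 7: PC=2 exec 'SUB B, 2'. After: A=4 B=-2 C=0 D=0 ZF=0 PC=3
Step 8: PC=3 exec 'SUB C, C'. After: A=4 B=-2 C=0 D=0 ZF=1 PC=4
Step 9: PC=4 exec 'SUB A, 1'. After: A=3 B=-2 C=0 D=0 ZF=0 PC=5
Step 10: PC=5 exec 'JNZ 2'. After: A=3 B=-2 C=0 D=0 ZF=0 PC=2
Step 11: PC=2 exec 'SUB B, 2'. After: A=3 B=-4 C=0 D=0 ZF=0 PC=3
Step 12: PC=3 exec 'SUB C, C'. After: A=3 B=-4 C=0 D=0 ZF=1 PC=4
Step 13: PC=4 exec 'SUB A, 1'. After: A=2 B=-4 C=0 D=0 ZF=0 PC=5
Step 14: PC=5 exec 'JNZ 2'. After: A=2 B=-4 C=0 D=0 ZF=0 PC=2
Step 15: PC=2 exec 'SUB B, 2'. After: A=2 B=-6 C=0 D=0 ZF=0 PC=3
Step 16: PC=3 exec 'SUB C, C'. After: A=2 B=-6 C=0 D=0 ZF=1 PC=4
Step 17: PC=4 exec 'SUB A, 1'. After: A=1 B=-6 C=0 D=0 ZF=0 PC=5
Step 18: PC=5 exec 'JNZ 2'. After: A=1 B=-6 C=0 D=0 ZF=0 PC=2
Step 19: PC=2 exec 'SUB B, 2'. After: A=1 B=-8 C=0 D=0 ZF=0 PC=3
Step 20: PC=3 exec 'SUB C, C'. After: A=1 B=-8 C=0 D=0 ZF=1 PC=4
Step 21: PC=4 exec 'SUB A, 1'. After: A=0 B=-8 C=0 D=0 ZF=1 PC=5
Step 22: PC=5 exec 'JNZ 2'. After: A=0 B=-8 C=0 D=0 ZF=1 PC=6
Step 23: PC=6 exec 'ADD A, 4'. After: A=4 B=-8 C=0 D=0 ZF=0 PC=7
Step 24: PC=7 exec 'ADD A, 3'. After: A=7 B=-8 C=0 D=0 ZF=0 PC=8
Step 25: PC=8 exec 'ADD B, 3'. After: A=7 B=-5 C=0 D=0 ZF=0 PC=9
Step 26: PC=9 exec 'HALT'. After: A=7 B=-5 C=0 D=0 ZF=0 PC=9 HALTED

Answer: yes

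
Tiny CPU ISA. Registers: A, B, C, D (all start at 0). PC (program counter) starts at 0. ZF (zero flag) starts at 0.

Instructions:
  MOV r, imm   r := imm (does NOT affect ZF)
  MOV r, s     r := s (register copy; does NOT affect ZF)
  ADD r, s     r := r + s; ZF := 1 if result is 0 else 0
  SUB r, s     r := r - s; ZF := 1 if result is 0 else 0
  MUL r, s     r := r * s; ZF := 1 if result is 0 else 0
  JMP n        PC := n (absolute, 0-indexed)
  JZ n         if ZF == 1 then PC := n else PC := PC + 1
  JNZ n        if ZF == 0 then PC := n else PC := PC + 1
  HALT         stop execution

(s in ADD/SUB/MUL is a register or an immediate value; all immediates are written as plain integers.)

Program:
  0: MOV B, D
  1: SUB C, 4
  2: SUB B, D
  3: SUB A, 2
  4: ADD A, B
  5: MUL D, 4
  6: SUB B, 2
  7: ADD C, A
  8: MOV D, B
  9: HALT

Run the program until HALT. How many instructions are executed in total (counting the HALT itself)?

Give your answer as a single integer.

Step 1: PC=0 exec 'MOV B, D'. After: A=0 B=0 C=0 D=0 ZF=0 PC=1
Step 2: PC=1 exec 'SUB C, 4'. After: A=0 B=0 C=-4 D=0 ZF=0 PC=2
Step 3: PC=2 exec 'SUB B, D'. After: A=0 B=0 C=-4 D=0 ZF=1 PC=3
Step 4: PC=3 exec 'SUB A, 2'. After: A=-2 B=0 C=-4 D=0 ZF=0 PC=4
Step 5: PC=4 exec 'ADD A, B'. After: A=-2 B=0 C=-4 D=0 ZF=0 PC=5
Step 6: PC=5 exec 'MUL D, 4'. After: A=-2 B=0 C=-4 D=0 ZF=1 PC=6
Step 7: PC=6 exec 'SUB B, 2'. After: A=-2 B=-2 C=-4 D=0 ZF=0 PC=7
Step 8: PC=7 exec 'ADD C, A'. After: A=-2 B=-2 C=-6 D=0 ZF=0 PC=8
Step 9: PC=8 exec 'MOV D, B'. After: A=-2 B=-2 C=-6 D=-2 ZF=0 PC=9
Step 10: PC=9 exec 'HALT'. After: A=-2 B=-2 C=-6 D=-2 ZF=0 PC=9 HALTED
Total instructions executed: 10

Answer: 10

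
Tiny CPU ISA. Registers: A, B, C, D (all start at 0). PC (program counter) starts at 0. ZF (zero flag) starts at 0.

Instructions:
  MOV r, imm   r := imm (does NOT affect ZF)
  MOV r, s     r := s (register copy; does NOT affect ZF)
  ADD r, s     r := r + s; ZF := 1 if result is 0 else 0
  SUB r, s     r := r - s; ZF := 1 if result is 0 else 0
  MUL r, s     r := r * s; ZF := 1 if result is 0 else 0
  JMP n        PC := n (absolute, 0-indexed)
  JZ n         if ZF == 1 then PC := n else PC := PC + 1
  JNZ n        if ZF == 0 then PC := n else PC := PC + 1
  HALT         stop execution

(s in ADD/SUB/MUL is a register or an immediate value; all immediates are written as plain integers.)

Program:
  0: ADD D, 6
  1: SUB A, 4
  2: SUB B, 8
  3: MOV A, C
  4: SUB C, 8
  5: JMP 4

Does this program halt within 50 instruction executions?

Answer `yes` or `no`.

Step 1: PC=0 exec 'ADD D, 6'. After: A=0 B=0 C=0 D=6 ZF=0 PC=1
Step 2: PC=1 exec 'SUB A, 4'. After: A=-4 B=0 C=0 D=6 ZF=0 PC=2
Step 3: PC=2 exec 'SUB B, 8'. After: A=-4 B=-8 C=0 D=6 ZF=0 PC=3
Step 4: PC=3 exec 'MOV A, C'. After: A=0 B=-8 C=0 D=6 ZF=0 PC=4
Step 5: PC=4 exec 'SUB C, 8'. After: A=0 B=-8 C=-8 D=6 ZF=0 PC=5
Step 6: PC=5 exec 'JMP 4'. After: A=0 B=-8 C=-8 D=6 ZF=0 PC=4
Step 7: PC=4 exec 'SUB C, 8'. After: A=0 B=-8 C=-16 D=6 ZF=0 PC=5
Step 8: PC=5 exec 'JMP 4'. After: A=0 B=-8 C=-16 D=6 ZF=0 PC=4
Step 9: PC=4 exec 'SUB C, 8'. After: A=0 B=-8 C=-24 D=6 ZF=0 PC=5
Step 10: PC=5 exec 'JMP 4'. After: A=0 B=-8 C=-24 D=6 ZF=0 PC=4
Step 11: PC=4 exec 'SUB C, 8'. After: A=0 B=-8 C=-32 D=6 ZF=0 PC=5
Step 12: PC=5 exec 'JMP 4'. After: A=0 B=-8 C=-32 D=6 ZF=0 PC=4
Step 13: PC=4 exec 'SUB C, 8'. After: A=0 B=-8 C=-40 D=6 ZF=0 PC=5
Step 14: PC=5 exec 'JMP 4'. After: A=0 B=-8 C=-40 D=6 ZF=0 PC=4
Step 15: PC=4 exec 'SUB C, 8'. After: A=0 B=-8 C=-48 D=6 ZF=0 PC=5
After 50 steps: not halted. PC revisits the same instructions with no path to HALT; will never halt.

Answer: no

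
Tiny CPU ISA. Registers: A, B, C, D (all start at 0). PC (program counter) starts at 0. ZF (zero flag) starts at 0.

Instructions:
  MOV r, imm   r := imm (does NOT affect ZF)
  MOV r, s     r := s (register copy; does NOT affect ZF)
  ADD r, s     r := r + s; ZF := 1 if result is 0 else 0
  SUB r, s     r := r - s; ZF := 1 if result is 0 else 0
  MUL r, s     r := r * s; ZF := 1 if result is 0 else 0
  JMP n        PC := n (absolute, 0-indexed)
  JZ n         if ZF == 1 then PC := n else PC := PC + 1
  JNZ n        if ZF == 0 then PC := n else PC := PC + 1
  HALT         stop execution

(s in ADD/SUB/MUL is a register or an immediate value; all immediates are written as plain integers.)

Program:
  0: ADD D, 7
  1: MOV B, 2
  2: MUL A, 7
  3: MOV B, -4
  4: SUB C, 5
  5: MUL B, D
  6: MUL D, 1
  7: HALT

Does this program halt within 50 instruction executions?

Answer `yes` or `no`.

Step 1: PC=0 exec 'ADD D, 7'. After: A=0 B=0 C=0 D=7 ZF=0 PC=1
Step 2: PC=1 exec 'MOV B, 2'. After: A=0 B=2 C=0 D=7 ZF=0 PC=2
Step 3: PC=2 exec 'MUL A, 7'. After: A=0 B=2 C=0 D=7 ZF=1 PC=3
Step 4: PC=3 exec 'MOV B, -4'. After: A=0 B=-4 C=0 D=7 ZF=1 PC=4
Step 5: PC=4 exec 'SUB C, 5'. After: A=0 B=-4 C=-5 D=7 ZF=0 PC=5
Step 6: PC=5 exec 'MUL B, D'. After: A=0 B=-28 C=-5 D=7 ZF=0 PC=6
Step 7: PC=6 exec 'MUL D, 1'. After: A=0 B=-28 C=-5 D=7 ZF=0 PC=7
Step 8: PC=7 exec 'HALT'. After: A=0 B=-28 C=-5 D=7 ZF=0 PC=7 HALTED

Answer: yes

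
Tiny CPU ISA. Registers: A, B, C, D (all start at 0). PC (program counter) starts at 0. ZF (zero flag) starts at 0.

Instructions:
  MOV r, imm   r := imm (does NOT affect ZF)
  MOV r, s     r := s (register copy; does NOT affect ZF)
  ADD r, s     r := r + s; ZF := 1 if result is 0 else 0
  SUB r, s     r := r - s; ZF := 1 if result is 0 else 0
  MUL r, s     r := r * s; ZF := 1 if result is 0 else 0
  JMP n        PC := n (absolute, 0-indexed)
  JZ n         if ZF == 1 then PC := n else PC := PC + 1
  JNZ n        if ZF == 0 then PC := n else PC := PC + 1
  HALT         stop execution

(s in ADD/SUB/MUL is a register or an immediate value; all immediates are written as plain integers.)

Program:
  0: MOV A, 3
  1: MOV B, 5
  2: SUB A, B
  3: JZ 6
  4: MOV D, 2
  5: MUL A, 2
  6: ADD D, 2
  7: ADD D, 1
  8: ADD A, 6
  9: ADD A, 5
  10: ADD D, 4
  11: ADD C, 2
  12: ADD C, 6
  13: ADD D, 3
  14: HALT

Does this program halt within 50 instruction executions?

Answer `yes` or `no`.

Step 1: PC=0 exec 'MOV A, 3'. After: A=3 B=0 C=0 D=0 ZF=0 PC=1
Step 2: PC=1 exec 'MOV B, 5'. After: A=3 B=5 C=0 D=0 ZF=0 PC=2
Step 3: PC=2 exec 'SUB A, B'. After: A=-2 B=5 C=0 D=0 ZF=0 PC=3
Step 4: PC=3 exec 'JZ 6'. After: A=-2 B=5 C=0 D=0 ZF=0 PC=4
Step 5: PC=4 exec 'MOV D, 2'. After: A=-2 B=5 C=0 D=2 ZF=0 PC=5
Step 6: PC=5 exec 'MUL A, 2'. After: A=-4 B=5 C=0 D=2 ZF=0 PC=6
Step 7: PC=6 exec 'ADD D, 2'. After: A=-4 B=5 C=0 D=4 ZF=0 PC=7
Step 8: PC=7 exec 'ADD D, 1'. After: A=-4 B=5 C=0 D=5 ZF=0 PC=8
Step 9: PC=8 exec 'ADD A, 6'. After: A=2 B=5 C=0 D=5 ZF=0 PC=9
Step 10: PC=9 exec 'ADD A, 5'. After: A=7 B=5 C=0 D=5 ZF=0 PC=10
Step 11: PC=10 exec 'ADD D, 4'. After: A=7 B=5 C=0 D=9 ZF=0 PC=11
Step 12: PC=11 exec 'ADD C, 2'. After: A=7 B=5 C=2 D=9 ZF=0 PC=12
Step 13: PC=12 exec 'ADD C, 6'. After: A=7 B=5 C=8 D=9 ZF=0 PC=13
Step 14: PC=13 exec 'ADD D, 3'. After: A=7 B=5 C=8 D=12 ZF=0 PC=14
Step 15: PC=14 exec 'HALT'. After: A=7 B=5 C=8 D=12 ZF=0 PC=14 HALTED

Answer: yes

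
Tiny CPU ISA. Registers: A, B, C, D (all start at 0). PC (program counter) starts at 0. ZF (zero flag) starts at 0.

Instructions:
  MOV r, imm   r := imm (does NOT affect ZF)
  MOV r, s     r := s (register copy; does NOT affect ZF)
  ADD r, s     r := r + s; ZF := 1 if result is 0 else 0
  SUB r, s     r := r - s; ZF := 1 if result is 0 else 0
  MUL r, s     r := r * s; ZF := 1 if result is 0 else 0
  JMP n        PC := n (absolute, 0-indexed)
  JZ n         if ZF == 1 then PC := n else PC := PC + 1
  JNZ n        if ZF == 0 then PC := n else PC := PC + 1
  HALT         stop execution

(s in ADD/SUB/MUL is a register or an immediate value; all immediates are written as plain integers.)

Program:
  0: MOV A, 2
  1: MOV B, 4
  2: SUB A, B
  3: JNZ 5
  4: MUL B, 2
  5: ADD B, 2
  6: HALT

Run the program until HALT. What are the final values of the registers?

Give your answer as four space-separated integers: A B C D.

Answer: -2 6 0 0

Derivation:
Step 1: PC=0 exec 'MOV A, 2'. After: A=2 B=0 C=0 D=0 ZF=0 PC=1
Step 2: PC=1 exec 'MOV B, 4'. After: A=2 B=4 C=0 D=0 ZF=0 PC=2
Step 3: PC=2 exec 'SUB A, B'. After: A=-2 B=4 C=0 D=0 ZF=0 PC=3
Step 4: PC=3 exec 'JNZ 5'. After: A=-2 B=4 C=0 D=0 ZF=0 PC=5
Step 5: PC=5 exec 'ADD B, 2'. After: A=-2 B=6 C=0 D=0 ZF=0 PC=6
Step 6: PC=6 exec 'HALT'. After: A=-2 B=6 C=0 D=0 ZF=0 PC=6 HALTED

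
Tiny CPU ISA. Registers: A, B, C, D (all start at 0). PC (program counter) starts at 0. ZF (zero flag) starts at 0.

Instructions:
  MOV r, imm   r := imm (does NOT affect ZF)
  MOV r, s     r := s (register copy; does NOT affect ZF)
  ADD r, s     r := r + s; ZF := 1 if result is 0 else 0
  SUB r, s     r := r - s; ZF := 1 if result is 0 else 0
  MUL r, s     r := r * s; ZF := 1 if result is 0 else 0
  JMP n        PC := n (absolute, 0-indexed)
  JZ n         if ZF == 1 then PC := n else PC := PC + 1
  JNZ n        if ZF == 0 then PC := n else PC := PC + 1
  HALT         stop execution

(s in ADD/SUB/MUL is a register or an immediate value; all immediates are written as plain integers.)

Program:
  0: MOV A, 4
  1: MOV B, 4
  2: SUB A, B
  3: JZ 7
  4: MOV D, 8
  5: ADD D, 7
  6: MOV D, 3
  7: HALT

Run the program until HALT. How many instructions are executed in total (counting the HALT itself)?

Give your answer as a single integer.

Step 1: PC=0 exec 'MOV A, 4'. After: A=4 B=0 C=0 D=0 ZF=0 PC=1
Step 2: PC=1 exec 'MOV B, 4'. After: A=4 B=4 C=0 D=0 ZF=0 PC=2
Step 3: PC=2 exec 'SUB A, B'. After: A=0 B=4 C=0 D=0 ZF=1 PC=3
Step 4: PC=3 exec 'JZ 7'. After: A=0 B=4 C=0 D=0 ZF=1 PC=7
Step 5: PC=7 exec 'HALT'. After: A=0 B=4 C=0 D=0 ZF=1 PC=7 HALTED
Total instructions executed: 5

Answer: 5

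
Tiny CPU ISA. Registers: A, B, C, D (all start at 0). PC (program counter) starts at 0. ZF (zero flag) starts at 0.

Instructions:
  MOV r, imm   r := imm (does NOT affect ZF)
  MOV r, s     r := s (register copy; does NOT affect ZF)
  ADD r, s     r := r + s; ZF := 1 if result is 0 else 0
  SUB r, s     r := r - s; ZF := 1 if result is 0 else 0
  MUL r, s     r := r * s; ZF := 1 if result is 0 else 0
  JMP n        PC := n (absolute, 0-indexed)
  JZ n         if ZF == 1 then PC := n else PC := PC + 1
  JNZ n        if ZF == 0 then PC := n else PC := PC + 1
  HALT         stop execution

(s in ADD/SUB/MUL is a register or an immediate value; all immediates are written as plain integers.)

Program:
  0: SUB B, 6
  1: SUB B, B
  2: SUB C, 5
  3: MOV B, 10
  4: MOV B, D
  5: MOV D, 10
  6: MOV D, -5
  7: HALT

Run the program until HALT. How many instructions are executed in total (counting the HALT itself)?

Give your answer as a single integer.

Step 1: PC=0 exec 'SUB B, 6'. After: A=0 B=-6 C=0 D=0 ZF=0 PC=1
Step 2: PC=1 exec 'SUB B, B'. After: A=0 B=0 C=0 D=0 ZF=1 PC=2
Step 3: PC=2 exec 'SUB C, 5'. After: A=0 B=0 C=-5 D=0 ZF=0 PC=3
Step 4: PC=3 exec 'MOV B, 10'. After: A=0 B=10 C=-5 D=0 ZF=0 PC=4
Step 5: PC=4 exec 'MOV B, D'. After: A=0 B=0 C=-5 D=0 ZF=0 PC=5
Step 6: PC=5 exec 'MOV D, 10'. After: A=0 B=0 C=-5 D=10 ZF=0 PC=6
Step 7: PC=6 exec 'MOV D, -5'. After: A=0 B=0 C=-5 D=-5 ZF=0 PC=7
Step 8: PC=7 exec 'HALT'. After: A=0 B=0 C=-5 D=-5 ZF=0 PC=7 HALTED
Total instructions executed: 8

Answer: 8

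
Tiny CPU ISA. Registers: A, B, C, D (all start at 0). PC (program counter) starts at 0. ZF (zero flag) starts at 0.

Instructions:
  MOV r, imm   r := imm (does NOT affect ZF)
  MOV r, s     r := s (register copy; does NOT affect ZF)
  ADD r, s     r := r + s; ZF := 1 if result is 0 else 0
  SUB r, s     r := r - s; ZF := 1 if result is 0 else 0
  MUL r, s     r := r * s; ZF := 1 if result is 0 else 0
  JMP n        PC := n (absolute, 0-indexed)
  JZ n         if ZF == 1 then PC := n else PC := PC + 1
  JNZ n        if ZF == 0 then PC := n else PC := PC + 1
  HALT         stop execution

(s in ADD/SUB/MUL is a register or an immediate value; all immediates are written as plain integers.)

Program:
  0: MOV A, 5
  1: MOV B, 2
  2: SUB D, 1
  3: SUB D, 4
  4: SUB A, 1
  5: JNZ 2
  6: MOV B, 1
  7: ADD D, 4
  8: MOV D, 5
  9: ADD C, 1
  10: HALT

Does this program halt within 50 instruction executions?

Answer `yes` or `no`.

Step 1: PC=0 exec 'MOV A, 5'. After: A=5 B=0 C=0 D=0 ZF=0 PC=1
Step 2: PC=1 exec 'MOV B, 2'. After: A=5 B=2 C=0 D=0 ZF=0 PC=2
Step 3: PC=2 exec 'SUB D, 1'. After: A=5 B=2 C=0 D=-1 ZF=0 PC=3
Step 4: PC=3 exec 'SUB D, 4'. After: A=5 B=2 C=0 D=-5 ZF=0 PC=4
Step 5: PC=4 exec 'SUB A, 1'. After: A=4 B=2 C=0 D=-5 ZF=0 PC=5
Step 6: PC=5 exec 'JNZ 2'. After: A=4 B=2 C=0 D=-5 ZF=0 PC=2
Step 7: PC=2 exec 'SUB D, 1'. After: A=4 B=2 C=0 D=-6 ZF=0 PC=3
Step 8: PC=3 exec 'SUB D, 4'. After: A=4 B=2 C=0 D=-10 ZF=0 PC=4
Step 9: PC=4 exec 'SUB A, 1'. After: A=3 B=2 C=0 D=-10 ZF=0 PC=5
Step 10: PC=5 exec 'JNZ 2'. After: A=3 B=2 C=0 D=-10 ZF=0 PC=2
Step 11: PC=2 exec 'SUB D, 1'. After: A=3 B=2 C=0 D=-11 ZF=0 PC=3
Step 12: PC=3 exec 'SUB D, 4'. After: A=3 B=2 C=0 D=-15 ZF=0 PC=4
Step 13: PC=4 exec 'SUB A, 1'. After: A=2 B=2 C=0 D=-15 ZF=0 PC=5
Step 14: PC=5 exec 'JNZ 2'. After: A=2 B=2 C=0 D=-15 ZF=0 PC=2
Step 15: PC=2 exec 'SUB D, 1'. After: A=2 B=2 C=0 D=-16 ZF=0 PC=3
Step 16: PC=3 exec 'SUB D, 4'. After: A=2 B=2 C=0 D=-20 ZF=0 PC=4
Step 17: PC=4 exec 'SUB A, 1'. After: A=1 B=2 C=0 D=-20 ZF=0 PC=5
Step 18: PC=5 exec 'JNZ 2'. After: A=1 B=2 C=0 D=-20 ZF=0 PC=2
Step 19: PC=2 exec 'SUB D, 1'. After: A=1 B=2 C=0 D=-21 ZF=0 PC=3
Step 20: PC=3 exec 'SUB D, 4'. After: A=1 B=2 C=0 D=-25 ZF=0 PC=4
Step 21: PC=4 exec 'SUB A, 1'. After: A=0 B=2 C=0 D=-25 ZF=1 PC=5
Step 22: PC=5 exec 'JNZ 2'. After: A=0 B=2 C=0 D=-25 ZF=1 PC=6
Step 23: PC=6 exec 'MOV B, 1'. After: A=0 B=1 C=0 D=-25 ZF=1 PC=7
Step 24: PC=7 exec 'ADD D, 4'. After: A=0 B=1 C=0 D=-21 ZF=0 PC=8
Step 25: PC=8 exec 'MOV D, 5'. After: A=0 B=1 C=0 D=5 ZF=0 PC=9
Step 26: PC=9 exec 'ADD C, 1'. After: A=0 B=1 C=1 D=5 ZF=0 PC=10
Step 27: PC=10 exec 'HALT'. After: A=0 B=1 C=1 D=5 ZF=0 PC=10 HALTED

Answer: yes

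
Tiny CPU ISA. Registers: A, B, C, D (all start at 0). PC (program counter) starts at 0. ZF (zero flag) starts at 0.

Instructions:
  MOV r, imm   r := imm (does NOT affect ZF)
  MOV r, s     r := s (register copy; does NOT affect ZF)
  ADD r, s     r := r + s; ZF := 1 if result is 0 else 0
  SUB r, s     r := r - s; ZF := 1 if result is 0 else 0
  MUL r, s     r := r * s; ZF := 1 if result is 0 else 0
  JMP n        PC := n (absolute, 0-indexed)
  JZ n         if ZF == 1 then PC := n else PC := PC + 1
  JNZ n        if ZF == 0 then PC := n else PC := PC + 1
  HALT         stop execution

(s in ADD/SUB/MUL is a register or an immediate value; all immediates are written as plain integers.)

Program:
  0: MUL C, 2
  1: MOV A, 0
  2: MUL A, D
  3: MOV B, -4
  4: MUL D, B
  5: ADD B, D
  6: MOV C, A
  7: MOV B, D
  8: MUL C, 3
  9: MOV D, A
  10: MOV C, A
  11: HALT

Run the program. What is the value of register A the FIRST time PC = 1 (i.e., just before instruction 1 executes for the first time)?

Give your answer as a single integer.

Step 1: PC=0 exec 'MUL C, 2'. After: A=0 B=0 C=0 D=0 ZF=1 PC=1
First time PC=1: A=0

0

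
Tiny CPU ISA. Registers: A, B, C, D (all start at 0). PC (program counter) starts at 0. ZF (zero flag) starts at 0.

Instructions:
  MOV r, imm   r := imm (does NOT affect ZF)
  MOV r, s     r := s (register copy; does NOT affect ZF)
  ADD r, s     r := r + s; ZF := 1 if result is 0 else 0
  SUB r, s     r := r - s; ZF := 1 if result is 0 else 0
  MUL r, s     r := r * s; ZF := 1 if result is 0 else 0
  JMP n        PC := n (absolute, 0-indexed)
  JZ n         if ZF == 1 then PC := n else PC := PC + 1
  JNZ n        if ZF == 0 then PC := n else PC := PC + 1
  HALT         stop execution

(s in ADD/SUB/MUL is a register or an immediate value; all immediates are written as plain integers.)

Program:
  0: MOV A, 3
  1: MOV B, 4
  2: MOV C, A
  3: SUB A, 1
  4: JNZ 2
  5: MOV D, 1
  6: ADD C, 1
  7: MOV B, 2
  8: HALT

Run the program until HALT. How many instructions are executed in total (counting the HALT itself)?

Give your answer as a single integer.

Step 1: PC=0 exec 'MOV A, 3'. After: A=3 B=0 C=0 D=0 ZF=0 PC=1
Step 2: PC=1 exec 'MOV B, 4'. After: A=3 B=4 C=0 D=0 ZF=0 PC=2
Step 3: PC=2 exec 'MOV C, A'. After: A=3 B=4 C=3 D=0 ZF=0 PC=3
Step 4: PC=3 exec 'SUB A, 1'. After: A=2 B=4 C=3 D=0 ZF=0 PC=4
Step 5: PC=4 exec 'JNZ 2'. After: A=2 B=4 C=3 D=0 ZF=0 PC=2
Step 6: PC=2 exec 'MOV C, A'. After: A=2 B=4 C=2 D=0 ZF=0 PC=3
Step 7: PC=3 exec 'SUB A, 1'. After: A=1 B=4 C=2 D=0 ZF=0 PC=4
Step 8: PC=4 exec 'JNZ 2'. After: A=1 B=4 C=2 D=0 ZF=0 PC=2
Step 9: PC=2 exec 'MOV C, A'. After: A=1 B=4 C=1 D=0 ZF=0 PC=3
Step 10: PC=3 exec 'SUB A, 1'. After: A=0 B=4 C=1 D=0 ZF=1 PC=4
Step 11: PC=4 exec 'JNZ 2'. After: A=0 B=4 C=1 D=0 ZF=1 PC=5
Step 12: PC=5 exec 'MOV D, 1'. After: A=0 B=4 C=1 D=1 ZF=1 PC=6
Step 13: PC=6 exec 'ADD C, 1'. After: A=0 B=4 C=2 D=1 ZF=0 PC=7
Step 14: PC=7 exec 'MOV B, 2'. After: A=0 B=2 C=2 D=1 ZF=0 PC=8
Step 15: PC=8 exec 'HALT'. After: A=0 B=2 C=2 D=1 ZF=0 PC=8 HALTED
Total instructions executed: 15

Answer: 15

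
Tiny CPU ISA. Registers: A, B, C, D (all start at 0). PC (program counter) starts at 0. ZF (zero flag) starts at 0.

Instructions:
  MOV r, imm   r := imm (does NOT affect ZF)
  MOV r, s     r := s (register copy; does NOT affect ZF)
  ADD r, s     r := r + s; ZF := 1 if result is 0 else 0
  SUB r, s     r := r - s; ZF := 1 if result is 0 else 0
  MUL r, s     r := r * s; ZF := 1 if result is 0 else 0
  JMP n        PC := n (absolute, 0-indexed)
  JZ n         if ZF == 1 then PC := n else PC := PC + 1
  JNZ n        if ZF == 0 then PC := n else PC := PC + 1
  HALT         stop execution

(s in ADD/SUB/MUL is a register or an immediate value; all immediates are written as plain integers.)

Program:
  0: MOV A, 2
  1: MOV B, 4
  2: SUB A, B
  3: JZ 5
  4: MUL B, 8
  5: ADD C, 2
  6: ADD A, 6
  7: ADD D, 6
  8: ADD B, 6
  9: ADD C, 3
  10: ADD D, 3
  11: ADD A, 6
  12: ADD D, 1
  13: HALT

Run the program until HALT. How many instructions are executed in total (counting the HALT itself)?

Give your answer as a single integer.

Answer: 14

Derivation:
Step 1: PC=0 exec 'MOV A, 2'. After: A=2 B=0 C=0 D=0 ZF=0 PC=1
Step 2: PC=1 exec 'MOV B, 4'. After: A=2 B=4 C=0 D=0 ZF=0 PC=2
Step 3: PC=2 exec 'SUB A, B'. After: A=-2 B=4 C=0 D=0 ZF=0 PC=3
Step 4: PC=3 exec 'JZ 5'. After: A=-2 B=4 C=0 D=0 ZF=0 PC=4
Step 5: PC=4 exec 'MUL B, 8'. After: A=-2 B=32 C=0 D=0 ZF=0 PC=5
Step 6: PC=5 exec 'ADD C, 2'. After: A=-2 B=32 C=2 D=0 ZF=0 PC=6
Step 7: PC=6 exec 'ADD A, 6'. After: A=4 B=32 C=2 D=0 ZF=0 PC=7
Step 8: PC=7 exec 'ADD D, 6'. After: A=4 B=32 C=2 D=6 ZF=0 PC=8
Step 9: PC=8 exec 'ADD B, 6'. After: A=4 B=38 C=2 D=6 ZF=0 PC=9
Step 10: PC=9 exec 'ADD C, 3'. After: A=4 B=38 C=5 D=6 ZF=0 PC=10
Step 11: PC=10 exec 'ADD D, 3'. After: A=4 B=38 C=5 D=9 ZF=0 PC=11
Step 12: PC=11 exec 'ADD A, 6'. After: A=10 B=38 C=5 D=9 ZF=0 PC=12
Step 13: PC=12 exec 'ADD D, 1'. After: A=10 B=38 C=5 D=10 ZF=0 PC=13
Step 14: PC=13 exec 'HALT'. After: A=10 B=38 C=5 D=10 ZF=0 PC=13 HALTED
Total instructions executed: 14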